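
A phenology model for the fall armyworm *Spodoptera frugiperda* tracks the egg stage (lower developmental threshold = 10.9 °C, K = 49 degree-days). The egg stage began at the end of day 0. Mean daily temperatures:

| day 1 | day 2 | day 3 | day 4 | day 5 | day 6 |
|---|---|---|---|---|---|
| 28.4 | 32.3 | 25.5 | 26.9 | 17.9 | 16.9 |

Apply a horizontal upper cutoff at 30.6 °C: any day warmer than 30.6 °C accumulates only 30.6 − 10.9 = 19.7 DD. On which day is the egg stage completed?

day 3

Daily DD above 10.9 °C (capped at 19.7): 17.5, 19.7, 14.6, 16.0, 7.0, 6.0.
Cumulative: 17.5, 37.2, 51.8, 67.8, 74.8, 80.8.
The total first reaches 49 DD on day 3.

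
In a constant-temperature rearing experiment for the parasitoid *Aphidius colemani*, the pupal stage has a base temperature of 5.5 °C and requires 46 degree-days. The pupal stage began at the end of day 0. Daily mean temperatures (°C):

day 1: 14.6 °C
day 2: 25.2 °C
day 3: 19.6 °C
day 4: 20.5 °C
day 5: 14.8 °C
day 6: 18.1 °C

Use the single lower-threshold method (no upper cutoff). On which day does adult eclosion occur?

Daily DD above 5.5 °C: 9.1, 19.7, 14.1, 15.0, 9.3, 12.6.
Cumulative: 9.1, 28.8, 42.9, 57.9, 67.2, 79.8.
The total first reaches 46 DD on day 4.

day 4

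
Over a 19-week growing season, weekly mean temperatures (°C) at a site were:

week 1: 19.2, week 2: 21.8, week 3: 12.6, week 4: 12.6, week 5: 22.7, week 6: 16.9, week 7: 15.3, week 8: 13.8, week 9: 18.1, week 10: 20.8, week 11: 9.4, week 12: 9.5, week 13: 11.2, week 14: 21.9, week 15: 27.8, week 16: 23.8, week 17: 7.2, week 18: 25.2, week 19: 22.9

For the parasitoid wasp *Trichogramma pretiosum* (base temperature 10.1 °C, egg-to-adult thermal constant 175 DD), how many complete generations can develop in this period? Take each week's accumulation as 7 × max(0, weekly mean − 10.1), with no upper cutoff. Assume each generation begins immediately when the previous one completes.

5 generations

Weekly DD (7 × max(0, T̄ − 10.1)): 63.7, 81.9, 17.5, 17.5, 88.2, 47.6, 36.4, 25.9, 56.0, 74.9, 0.0, 0.0, 7.7, 82.6, 123.9, 95.9, 0.0, 105.7, 89.6.
Season total = 1015.0 DD.
Complete generations = ⌊1015.0 / 175⌋ = 5.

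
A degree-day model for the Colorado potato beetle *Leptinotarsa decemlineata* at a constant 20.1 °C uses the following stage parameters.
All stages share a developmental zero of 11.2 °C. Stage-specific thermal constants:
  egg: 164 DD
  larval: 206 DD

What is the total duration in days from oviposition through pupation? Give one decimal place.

41.6 days

Daily accumulation at 20.1 °C = 20.1 − 11.2 = 8.9 DD/day.
Total K = 164 + 206 = 370 DD.
Total duration = 370 / 8.9 = 41.573 ≈ 41.6 days.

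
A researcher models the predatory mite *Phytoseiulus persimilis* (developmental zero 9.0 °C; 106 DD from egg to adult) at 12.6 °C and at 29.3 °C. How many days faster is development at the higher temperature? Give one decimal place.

24.2 days

At 12.6 °C: 106 / (12.6 − 9.0) = 106 / 3.6 = 29.444 d.
At 29.3 °C: 106 / (29.3 − 9.0) = 106 / 20.3 = 5.222 d.
Difference = |29.444 − 5.222| = 24.223 ≈ 24.2 days.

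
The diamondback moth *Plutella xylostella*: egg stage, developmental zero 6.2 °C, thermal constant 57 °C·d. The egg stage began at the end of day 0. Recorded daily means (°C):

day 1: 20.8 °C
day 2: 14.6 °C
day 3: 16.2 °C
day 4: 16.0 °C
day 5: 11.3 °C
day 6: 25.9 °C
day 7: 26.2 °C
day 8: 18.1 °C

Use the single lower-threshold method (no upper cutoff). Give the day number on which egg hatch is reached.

Daily DD above 6.2 °C: 14.6, 8.4, 10.0, 9.8, 5.1, 19.7, 20.0, 11.9.
Cumulative: 14.6, 23.0, 33.0, 42.8, 47.9, 67.6, 87.6, 99.5.
The total first reaches 57 DD on day 6.

day 6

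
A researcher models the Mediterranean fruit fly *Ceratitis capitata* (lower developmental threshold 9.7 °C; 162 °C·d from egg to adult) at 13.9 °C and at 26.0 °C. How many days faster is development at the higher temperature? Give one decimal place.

At 13.9 °C: 162 / (13.9 − 9.7) = 162 / 4.2 = 38.571 d.
At 26.0 °C: 162 / (26.0 − 9.7) = 162 / 16.3 = 9.939 d.
Difference = |38.571 − 9.939| = 28.633 ≈ 28.6 days.

28.6 days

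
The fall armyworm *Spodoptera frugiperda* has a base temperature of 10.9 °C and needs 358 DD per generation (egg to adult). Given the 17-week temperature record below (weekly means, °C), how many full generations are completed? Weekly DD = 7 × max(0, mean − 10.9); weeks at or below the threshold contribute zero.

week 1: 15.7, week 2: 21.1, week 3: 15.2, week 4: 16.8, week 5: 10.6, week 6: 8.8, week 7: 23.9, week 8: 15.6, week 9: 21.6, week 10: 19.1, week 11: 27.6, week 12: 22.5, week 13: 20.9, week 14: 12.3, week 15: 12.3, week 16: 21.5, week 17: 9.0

Weekly DD (7 × max(0, T̄ − 10.9)): 33.6, 71.4, 30.1, 41.3, 0.0, 0.0, 91.0, 32.9, 74.9, 57.4, 116.9, 81.2, 70.0, 9.8, 9.8, 74.2, 0.0.
Season total = 794.5 DD.
Complete generations = ⌊794.5 / 358⌋ = 2.

2 generations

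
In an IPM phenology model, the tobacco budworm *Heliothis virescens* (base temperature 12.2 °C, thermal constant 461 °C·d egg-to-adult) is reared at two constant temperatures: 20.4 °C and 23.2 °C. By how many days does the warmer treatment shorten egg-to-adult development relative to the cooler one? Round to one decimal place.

At 20.4 °C: 461 / (20.4 − 12.2) = 461 / 8.2 = 56.220 d.
At 23.2 °C: 461 / (23.2 − 12.2) = 461 / 11.0 = 41.909 d.
Difference = |56.220 − 41.909| = 14.310 ≈ 14.3 days.

14.3 days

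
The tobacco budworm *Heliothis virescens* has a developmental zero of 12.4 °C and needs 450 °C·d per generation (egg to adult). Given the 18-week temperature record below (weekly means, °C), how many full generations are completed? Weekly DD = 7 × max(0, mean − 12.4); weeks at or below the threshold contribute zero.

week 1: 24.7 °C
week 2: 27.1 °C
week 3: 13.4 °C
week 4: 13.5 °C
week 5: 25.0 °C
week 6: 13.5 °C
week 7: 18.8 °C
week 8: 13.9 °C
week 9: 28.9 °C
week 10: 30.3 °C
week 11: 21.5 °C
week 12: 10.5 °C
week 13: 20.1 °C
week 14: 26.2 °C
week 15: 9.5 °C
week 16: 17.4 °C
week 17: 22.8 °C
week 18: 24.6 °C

2 generations

Weekly DD (7 × max(0, T̄ − 12.4)): 86.1, 102.9, 7.0, 7.7, 88.2, 7.7, 44.8, 10.5, 115.5, 125.3, 63.7, 0.0, 53.9, 96.6, 0.0, 35.0, 72.8, 85.4.
Season total = 1003.1 DD.
Complete generations = ⌊1003.1 / 450⌋ = 2.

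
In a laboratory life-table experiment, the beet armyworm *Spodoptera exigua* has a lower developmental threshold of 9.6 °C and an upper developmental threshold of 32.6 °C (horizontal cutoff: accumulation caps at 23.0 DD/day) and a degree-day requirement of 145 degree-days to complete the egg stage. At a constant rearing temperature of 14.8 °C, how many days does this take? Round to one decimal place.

27.9 days

Daily accumulation = 14.8 − 9.6 = 5.2 DD/day.
Duration = 145 / 5.2 = 27.885 ≈ 27.9 days.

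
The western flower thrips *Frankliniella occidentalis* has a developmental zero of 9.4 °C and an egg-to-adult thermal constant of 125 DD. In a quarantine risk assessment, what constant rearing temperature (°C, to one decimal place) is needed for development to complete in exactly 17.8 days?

16.4 °C

Required daily accumulation = 125 / 17.8 = 7.022 DD/day.
T = T_base + 7.022 = 9.4 + 7.022 = 16.422 ≈ 16.4 °C.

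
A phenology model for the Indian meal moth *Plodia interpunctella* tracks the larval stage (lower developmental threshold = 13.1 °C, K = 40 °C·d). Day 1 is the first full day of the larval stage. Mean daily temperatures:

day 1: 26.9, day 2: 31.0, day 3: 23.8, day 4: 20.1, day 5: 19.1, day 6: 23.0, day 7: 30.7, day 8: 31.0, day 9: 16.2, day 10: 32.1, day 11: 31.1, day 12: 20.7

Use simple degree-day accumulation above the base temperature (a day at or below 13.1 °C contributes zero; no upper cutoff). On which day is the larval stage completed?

Daily DD above 13.1 °C: 13.8, 17.9, 10.7, 7.0, 6.0, 9.9, 17.6, 17.9, 3.1, 19.0, 18.0, 7.6.
Cumulative: 13.8, 31.7, 42.4, 49.4, 55.4, 65.3, 82.9, 100.8, 103.9, 122.9, 140.9, 148.5.
The total first reaches 40 DD on day 3.

day 3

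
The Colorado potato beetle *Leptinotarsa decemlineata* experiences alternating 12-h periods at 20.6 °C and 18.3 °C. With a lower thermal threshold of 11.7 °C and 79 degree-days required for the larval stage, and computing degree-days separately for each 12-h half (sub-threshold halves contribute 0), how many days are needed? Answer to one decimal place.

Day half: max(0, 20.6 − 11.7) × 0.5 = 8.9 × 0.5 = 4.45 DD.
Night half: max(0, 18.3 − 11.7) × 0.5 = 6.6 × 0.5 = 3.30 DD.
Per 24 h: 7.75 DD/day.
Duration = 79 / 7.75 = 10.194 ≈ 10.2 days.

10.2 days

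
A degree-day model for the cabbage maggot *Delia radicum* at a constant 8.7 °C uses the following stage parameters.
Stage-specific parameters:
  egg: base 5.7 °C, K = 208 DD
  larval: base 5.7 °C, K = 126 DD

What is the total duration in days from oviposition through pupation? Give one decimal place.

egg: 208 / (8.7 − 5.7) = 208 / 3.0 = 69.333 d.
larval: 126 / (8.7 − 5.7) = 126 / 3.0 = 42.000 d.
Sum = 111.333 ≈ 111.3 days.

111.3 days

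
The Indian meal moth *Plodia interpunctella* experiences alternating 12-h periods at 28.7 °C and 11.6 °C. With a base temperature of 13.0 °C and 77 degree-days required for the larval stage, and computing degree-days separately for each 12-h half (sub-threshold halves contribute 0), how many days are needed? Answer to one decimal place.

9.8 days

Day half: max(0, 28.7 − 13.0) × 0.5 = 15.7 × 0.5 = 7.85 DD.
Night half: max(0, 11.6 − 13.0) × 0.5 = 0.0 × 0.5 = 0.00 DD.
Per 24 h: 7.85 DD/day.
Duration = 77 / 7.85 = 9.809 ≈ 9.8 days.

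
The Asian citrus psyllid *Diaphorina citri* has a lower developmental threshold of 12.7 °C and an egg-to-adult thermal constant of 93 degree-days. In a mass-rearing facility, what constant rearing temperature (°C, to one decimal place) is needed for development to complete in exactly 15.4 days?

Required daily accumulation = 93 / 15.4 = 6.039 DD/day.
T = T_base + 6.039 = 12.7 + 6.039 = 18.739 ≈ 18.7 °C.

18.7 °C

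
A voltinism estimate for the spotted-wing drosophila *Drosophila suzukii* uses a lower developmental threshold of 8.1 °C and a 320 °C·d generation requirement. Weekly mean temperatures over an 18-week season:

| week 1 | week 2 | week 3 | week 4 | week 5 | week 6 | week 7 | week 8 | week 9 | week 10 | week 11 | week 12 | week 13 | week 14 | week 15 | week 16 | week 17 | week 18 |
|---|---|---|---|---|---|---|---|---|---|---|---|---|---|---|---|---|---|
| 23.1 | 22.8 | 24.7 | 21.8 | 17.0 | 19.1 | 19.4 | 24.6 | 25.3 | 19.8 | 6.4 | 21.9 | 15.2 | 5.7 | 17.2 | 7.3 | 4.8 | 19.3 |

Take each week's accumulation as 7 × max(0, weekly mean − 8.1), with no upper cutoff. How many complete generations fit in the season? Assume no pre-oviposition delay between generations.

Weekly DD (7 × max(0, T̄ − 8.1)): 105.0, 102.9, 116.2, 95.9, 62.3, 77.0, 79.1, 115.5, 120.4, 81.9, 0.0, 96.6, 49.7, 0.0, 63.7, 0.0, 0.0, 78.4.
Season total = 1244.6 DD.
Complete generations = ⌊1244.6 / 320⌋ = 3.

3 generations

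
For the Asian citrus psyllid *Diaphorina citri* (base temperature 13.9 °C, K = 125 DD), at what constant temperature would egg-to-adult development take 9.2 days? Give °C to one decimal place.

Required daily accumulation = 125 / 9.2 = 13.587 DD/day.
T = T_base + 13.587 = 13.9 + 13.587 = 27.487 ≈ 27.5 °C.

27.5 °C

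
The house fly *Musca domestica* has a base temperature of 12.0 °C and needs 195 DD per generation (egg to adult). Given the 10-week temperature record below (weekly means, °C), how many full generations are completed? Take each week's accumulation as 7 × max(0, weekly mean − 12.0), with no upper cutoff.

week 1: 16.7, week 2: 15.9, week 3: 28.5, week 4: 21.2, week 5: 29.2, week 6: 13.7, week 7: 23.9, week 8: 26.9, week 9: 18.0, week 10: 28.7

Weekly DD (7 × max(0, T̄ − 12.0)): 32.9, 27.3, 115.5, 64.4, 120.4, 11.9, 83.3, 104.3, 42.0, 116.9.
Season total = 718.9 DD.
Complete generations = ⌊718.9 / 195⌋ = 3.

3 generations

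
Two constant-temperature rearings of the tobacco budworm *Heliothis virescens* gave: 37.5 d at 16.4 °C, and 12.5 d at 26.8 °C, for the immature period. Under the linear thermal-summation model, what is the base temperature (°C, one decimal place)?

11.2 °C

Linear rate model ⇒ the product D·(T − T_b) is constant across temperatures.
37.5·(16.4 − T_b) = 12.5·(26.8 − T_b)
T_b = (37.5·16.4 − 12.5·26.8) / (37.5 − 12.5) = 280.00 / 25.0 = 11.200 °C ≈ 11.2 °C.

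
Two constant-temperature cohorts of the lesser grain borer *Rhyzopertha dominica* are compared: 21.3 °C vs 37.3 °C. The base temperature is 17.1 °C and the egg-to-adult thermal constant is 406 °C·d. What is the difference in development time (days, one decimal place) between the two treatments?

76.6 days

At 21.3 °C: 406 / (21.3 − 17.1) = 406 / 4.2 = 96.667 d.
At 37.3 °C: 406 / (37.3 − 17.1) = 406 / 20.2 = 20.099 d.
Difference = |96.667 − 20.099| = 76.568 ≈ 76.6 days.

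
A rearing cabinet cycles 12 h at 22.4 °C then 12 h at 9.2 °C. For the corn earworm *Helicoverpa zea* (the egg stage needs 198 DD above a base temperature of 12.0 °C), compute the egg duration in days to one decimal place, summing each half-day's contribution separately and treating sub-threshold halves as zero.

38.1 days

Day half: max(0, 22.4 − 12.0) × 0.5 = 10.4 × 0.5 = 5.20 DD.
Night half: max(0, 9.2 − 12.0) × 0.5 = 0.0 × 0.5 = 0.00 DD.
Per 24 h: 5.20 DD/day.
Duration = 198 / 5.20 = 38.077 ≈ 38.1 days.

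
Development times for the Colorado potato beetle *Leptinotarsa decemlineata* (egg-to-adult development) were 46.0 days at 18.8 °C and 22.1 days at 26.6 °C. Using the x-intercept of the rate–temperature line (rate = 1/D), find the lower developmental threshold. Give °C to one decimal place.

Equal thermal constants: D₁(T₁ − T_b) = D₂(T₂ − T_b).
46.0·(18.8 − T_b) = 22.1·(26.6 − T_b)
T_b = (46.0·18.8 − 22.1·26.6) / (46.0 − 22.1) = 276.94 / 23.9 = 11.587 °C ≈ 11.6 °C.

11.6 °C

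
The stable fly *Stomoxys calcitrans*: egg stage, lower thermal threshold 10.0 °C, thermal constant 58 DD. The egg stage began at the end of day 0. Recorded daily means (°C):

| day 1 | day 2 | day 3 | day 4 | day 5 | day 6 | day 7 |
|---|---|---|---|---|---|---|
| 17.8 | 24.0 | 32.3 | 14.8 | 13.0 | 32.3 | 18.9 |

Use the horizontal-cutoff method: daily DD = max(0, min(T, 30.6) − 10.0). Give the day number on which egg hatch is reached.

Daily DD above 10.0 °C (capped at 20.6): 7.8, 14.0, 20.6, 4.8, 3.0, 20.6, 8.9.
Cumulative: 7.8, 21.8, 42.4, 47.2, 50.2, 70.8, 79.7.
The total first reaches 58 DD on day 6.

day 6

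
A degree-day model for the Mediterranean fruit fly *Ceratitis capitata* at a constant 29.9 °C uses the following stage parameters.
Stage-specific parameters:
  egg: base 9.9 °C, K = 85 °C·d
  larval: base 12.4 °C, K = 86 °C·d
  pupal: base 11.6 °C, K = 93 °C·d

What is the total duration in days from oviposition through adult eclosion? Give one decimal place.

14.2 days

egg: 85 / (29.9 − 9.9) = 85 / 20.0 = 4.250 d.
larval: 86 / (29.9 − 12.4) = 86 / 17.5 = 4.914 d.
pupal: 93 / (29.9 − 11.6) = 93 / 18.3 = 5.082 d.
Sum = 14.246 ≈ 14.2 days.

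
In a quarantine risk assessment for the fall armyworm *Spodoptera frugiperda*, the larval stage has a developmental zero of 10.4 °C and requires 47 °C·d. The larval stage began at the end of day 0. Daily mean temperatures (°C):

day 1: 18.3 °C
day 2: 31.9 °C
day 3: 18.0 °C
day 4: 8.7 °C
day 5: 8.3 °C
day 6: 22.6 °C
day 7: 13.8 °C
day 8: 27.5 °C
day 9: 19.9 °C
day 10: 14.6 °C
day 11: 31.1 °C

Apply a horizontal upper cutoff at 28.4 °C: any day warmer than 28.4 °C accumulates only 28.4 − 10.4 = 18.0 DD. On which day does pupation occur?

day 7

Daily DD above 10.4 °C (capped at 18.0): 7.9, 18.0, 7.6, 0.0, 0.0, 12.2, 3.4, 17.1, 9.5, 4.2, 18.0.
Cumulative: 7.9, 25.9, 33.5, 33.5, 33.5, 45.7, 49.1, 66.2, 75.7, 79.9, 97.9.
The total first reaches 47 DD on day 7.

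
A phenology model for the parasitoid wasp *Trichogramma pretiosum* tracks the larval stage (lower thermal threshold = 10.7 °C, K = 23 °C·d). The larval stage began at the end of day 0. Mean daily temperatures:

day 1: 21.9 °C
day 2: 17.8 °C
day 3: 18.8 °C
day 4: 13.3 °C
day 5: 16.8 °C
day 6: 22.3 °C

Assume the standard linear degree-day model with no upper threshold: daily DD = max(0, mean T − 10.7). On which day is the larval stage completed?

Daily DD above 10.7 °C: 11.2, 7.1, 8.1, 2.6, 6.1, 11.6.
Cumulative: 11.2, 18.3, 26.4, 29.0, 35.1, 46.7.
The total first reaches 23 DD on day 3.

day 3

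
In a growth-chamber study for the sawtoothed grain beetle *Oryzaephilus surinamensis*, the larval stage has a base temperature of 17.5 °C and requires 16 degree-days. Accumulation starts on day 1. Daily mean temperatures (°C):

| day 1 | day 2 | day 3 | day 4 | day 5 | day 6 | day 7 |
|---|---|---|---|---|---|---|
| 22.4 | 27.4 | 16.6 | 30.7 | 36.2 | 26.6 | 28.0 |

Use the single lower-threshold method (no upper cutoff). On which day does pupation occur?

day 4

Daily DD above 17.5 °C: 4.9, 9.9, 0.0, 13.2, 18.7, 9.1, 10.5.
Cumulative: 4.9, 14.8, 14.8, 28.0, 46.7, 55.8, 66.3.
The total first reaches 16 DD on day 4.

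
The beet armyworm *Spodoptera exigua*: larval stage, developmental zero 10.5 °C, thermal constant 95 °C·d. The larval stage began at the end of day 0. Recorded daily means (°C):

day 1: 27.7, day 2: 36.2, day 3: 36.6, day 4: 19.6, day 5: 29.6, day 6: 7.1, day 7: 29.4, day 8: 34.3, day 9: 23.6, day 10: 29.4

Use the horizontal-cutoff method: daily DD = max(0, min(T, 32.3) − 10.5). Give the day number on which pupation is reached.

day 7

Daily DD above 10.5 °C (capped at 21.8): 17.2, 21.8, 21.8, 9.1, 19.1, 0.0, 18.9, 21.8, 13.1, 18.9.
Cumulative: 17.2, 39.0, 60.8, 69.9, 89.0, 89.0, 107.9, 129.7, 142.8, 161.7.
The total first reaches 95 DD on day 7.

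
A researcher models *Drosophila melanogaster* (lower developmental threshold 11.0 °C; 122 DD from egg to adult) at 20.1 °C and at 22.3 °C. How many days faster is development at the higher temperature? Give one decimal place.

At 20.1 °C: 122 / (20.1 − 11.0) = 122 / 9.1 = 13.407 d.
At 22.3 °C: 122 / (22.3 − 11.0) = 122 / 11.3 = 10.796 d.
Difference = |13.407 − 10.796| = 2.610 ≈ 2.6 days.

2.6 days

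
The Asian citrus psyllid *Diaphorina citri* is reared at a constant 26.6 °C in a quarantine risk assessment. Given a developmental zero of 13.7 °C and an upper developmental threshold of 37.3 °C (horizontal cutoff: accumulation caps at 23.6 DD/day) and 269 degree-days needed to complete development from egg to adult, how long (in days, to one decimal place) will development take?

20.9 days

Daily accumulation = 26.6 − 13.7 = 12.9 DD/day.
Duration = 269 / 12.9 = 20.853 ≈ 20.9 days.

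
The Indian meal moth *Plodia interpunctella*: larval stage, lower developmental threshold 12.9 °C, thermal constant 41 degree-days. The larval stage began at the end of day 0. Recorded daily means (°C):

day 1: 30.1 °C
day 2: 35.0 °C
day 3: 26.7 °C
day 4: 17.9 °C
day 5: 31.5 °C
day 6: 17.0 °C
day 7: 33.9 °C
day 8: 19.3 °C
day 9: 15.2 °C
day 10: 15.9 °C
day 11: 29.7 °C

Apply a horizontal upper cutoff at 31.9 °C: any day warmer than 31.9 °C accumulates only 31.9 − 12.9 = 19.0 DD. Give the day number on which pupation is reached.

day 3

Daily DD above 12.9 °C (capped at 19.0): 17.2, 19.0, 13.8, 5.0, 18.6, 4.1, 19.0, 6.4, 2.3, 3.0, 16.8.
Cumulative: 17.2, 36.2, 50.0, 55.0, 73.6, 77.7, 96.7, 103.1, 105.4, 108.4, 125.2.
The total first reaches 41 DD on day 3.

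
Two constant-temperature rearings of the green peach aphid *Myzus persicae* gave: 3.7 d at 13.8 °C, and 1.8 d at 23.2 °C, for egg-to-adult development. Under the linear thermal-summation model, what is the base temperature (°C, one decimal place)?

4.9 °C

Linear rate model ⇒ the product D·(T − T_b) is constant across temperatures.
3.7·(13.8 − T_b) = 1.8·(23.2 − T_b)
T_b = (3.7·13.8 − 1.8·23.2) / (3.7 − 1.8) = 9.30 / 1.9 = 4.895 °C ≈ 4.9 °C.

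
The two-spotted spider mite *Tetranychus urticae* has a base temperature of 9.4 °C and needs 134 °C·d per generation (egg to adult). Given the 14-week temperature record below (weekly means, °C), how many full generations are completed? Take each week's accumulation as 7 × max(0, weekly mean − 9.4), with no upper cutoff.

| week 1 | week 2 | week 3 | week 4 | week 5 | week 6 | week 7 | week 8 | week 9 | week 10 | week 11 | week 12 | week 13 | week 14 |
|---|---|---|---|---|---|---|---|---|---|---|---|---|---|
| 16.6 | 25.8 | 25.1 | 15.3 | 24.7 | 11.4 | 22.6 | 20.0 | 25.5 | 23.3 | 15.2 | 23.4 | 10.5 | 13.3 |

Weekly DD (7 × max(0, T̄ − 9.4)): 50.4, 114.8, 109.9, 41.3, 107.1, 14.0, 92.4, 74.2, 112.7, 97.3, 40.6, 98.0, 7.7, 27.3.
Season total = 987.7 DD.
Complete generations = ⌊987.7 / 134⌋ = 7.

7 generations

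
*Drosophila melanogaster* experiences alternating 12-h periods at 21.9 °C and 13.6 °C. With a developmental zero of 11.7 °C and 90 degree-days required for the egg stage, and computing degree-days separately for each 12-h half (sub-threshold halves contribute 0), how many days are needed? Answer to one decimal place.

14.9 days

Day half: max(0, 21.9 − 11.7) × 0.5 = 10.2 × 0.5 = 5.10 DD.
Night half: max(0, 13.6 − 11.7) × 0.5 = 1.9 × 0.5 = 0.95 DD.
Per 24 h: 6.05 DD/day.
Duration = 90 / 6.05 = 14.876 ≈ 14.9 days.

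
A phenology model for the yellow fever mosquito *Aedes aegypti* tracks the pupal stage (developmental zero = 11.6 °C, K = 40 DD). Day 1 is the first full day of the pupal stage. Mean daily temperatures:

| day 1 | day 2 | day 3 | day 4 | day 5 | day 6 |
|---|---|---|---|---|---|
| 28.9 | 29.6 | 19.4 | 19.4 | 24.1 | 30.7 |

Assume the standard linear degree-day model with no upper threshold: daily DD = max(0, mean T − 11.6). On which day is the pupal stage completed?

day 3

Daily DD above 11.6 °C: 17.3, 18.0, 7.8, 7.8, 12.5, 19.1.
Cumulative: 17.3, 35.3, 43.1, 50.9, 63.4, 82.5.
The total first reaches 40 DD on day 3.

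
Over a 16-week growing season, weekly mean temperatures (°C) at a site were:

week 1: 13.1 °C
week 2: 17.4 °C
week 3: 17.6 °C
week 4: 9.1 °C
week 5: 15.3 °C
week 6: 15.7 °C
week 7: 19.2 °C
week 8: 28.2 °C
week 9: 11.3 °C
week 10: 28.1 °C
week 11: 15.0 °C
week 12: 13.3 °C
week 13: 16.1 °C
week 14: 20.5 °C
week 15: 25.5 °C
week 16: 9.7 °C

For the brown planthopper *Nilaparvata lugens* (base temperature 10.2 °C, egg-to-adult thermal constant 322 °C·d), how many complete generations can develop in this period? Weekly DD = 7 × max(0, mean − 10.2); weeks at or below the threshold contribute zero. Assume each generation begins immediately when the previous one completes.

2 generations

Weekly DD (7 × max(0, T̄ − 10.2)): 20.3, 50.4, 51.8, 0.0, 35.7, 38.5, 63.0, 126.0, 7.7, 125.3, 33.6, 21.7, 41.3, 72.1, 107.1, 0.0.
Season total = 794.5 DD.
Complete generations = ⌊794.5 / 322⌋ = 2.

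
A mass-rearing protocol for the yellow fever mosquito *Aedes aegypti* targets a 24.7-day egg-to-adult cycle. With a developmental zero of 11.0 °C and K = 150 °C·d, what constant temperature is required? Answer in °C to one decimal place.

17.1 °C

Required daily accumulation = 150 / 24.7 = 6.073 DD/day.
T = T_base + 6.073 = 11.0 + 6.073 = 17.073 ≈ 17.1 °C.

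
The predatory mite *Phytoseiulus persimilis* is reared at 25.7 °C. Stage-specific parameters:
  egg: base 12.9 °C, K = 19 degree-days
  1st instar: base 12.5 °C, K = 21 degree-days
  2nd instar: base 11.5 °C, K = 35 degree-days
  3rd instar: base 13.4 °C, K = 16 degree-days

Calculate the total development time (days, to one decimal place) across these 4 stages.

egg: 19 / (25.7 − 12.9) = 19 / 12.8 = 1.484 d.
1st instar: 21 / (25.7 − 12.5) = 21 / 13.2 = 1.591 d.
2nd instar: 35 / (25.7 − 11.5) = 35 / 14.2 = 2.465 d.
3rd instar: 16 / (25.7 − 13.4) = 16 / 12.3 = 1.301 d.
Sum = 6.841 ≈ 6.8 days.

6.8 days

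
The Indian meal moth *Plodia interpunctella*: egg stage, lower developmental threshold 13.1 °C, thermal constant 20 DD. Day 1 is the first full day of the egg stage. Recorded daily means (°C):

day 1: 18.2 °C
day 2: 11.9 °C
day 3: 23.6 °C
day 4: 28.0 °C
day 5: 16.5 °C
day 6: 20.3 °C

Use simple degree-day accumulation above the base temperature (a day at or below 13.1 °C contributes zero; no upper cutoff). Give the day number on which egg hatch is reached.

Daily DD above 13.1 °C: 5.1, 0.0, 10.5, 14.9, 3.4, 7.2.
Cumulative: 5.1, 5.1, 15.6, 30.5, 33.9, 41.1.
The total first reaches 20 DD on day 4.

day 4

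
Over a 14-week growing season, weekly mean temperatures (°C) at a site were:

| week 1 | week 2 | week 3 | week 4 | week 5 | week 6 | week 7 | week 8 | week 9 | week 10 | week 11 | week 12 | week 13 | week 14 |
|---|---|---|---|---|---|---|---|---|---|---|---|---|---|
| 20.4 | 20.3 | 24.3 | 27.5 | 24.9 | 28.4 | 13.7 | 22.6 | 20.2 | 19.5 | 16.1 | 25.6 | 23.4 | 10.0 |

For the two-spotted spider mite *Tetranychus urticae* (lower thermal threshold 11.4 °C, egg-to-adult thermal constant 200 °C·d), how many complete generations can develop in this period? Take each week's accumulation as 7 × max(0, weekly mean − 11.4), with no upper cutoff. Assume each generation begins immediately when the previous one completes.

Weekly DD (7 × max(0, T̄ − 11.4)): 63.0, 62.3, 90.3, 112.7, 94.5, 119.0, 16.1, 78.4, 61.6, 56.7, 32.9, 99.4, 84.0, 0.0.
Season total = 970.9 DD.
Complete generations = ⌊970.9 / 200⌋ = 4.

4 generations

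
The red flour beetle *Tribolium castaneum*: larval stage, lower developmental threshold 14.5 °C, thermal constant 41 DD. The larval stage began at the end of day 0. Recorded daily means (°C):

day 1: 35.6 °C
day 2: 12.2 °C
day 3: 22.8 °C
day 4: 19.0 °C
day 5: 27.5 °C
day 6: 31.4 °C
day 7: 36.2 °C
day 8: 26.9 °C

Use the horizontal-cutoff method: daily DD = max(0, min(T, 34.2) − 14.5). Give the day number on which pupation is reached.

Daily DD above 14.5 °C (capped at 19.7): 19.7, 0.0, 8.3, 4.5, 13.0, 16.9, 19.7, 12.4.
Cumulative: 19.7, 19.7, 28.0, 32.5, 45.5, 62.4, 82.1, 94.5.
The total first reaches 41 DD on day 5.

day 5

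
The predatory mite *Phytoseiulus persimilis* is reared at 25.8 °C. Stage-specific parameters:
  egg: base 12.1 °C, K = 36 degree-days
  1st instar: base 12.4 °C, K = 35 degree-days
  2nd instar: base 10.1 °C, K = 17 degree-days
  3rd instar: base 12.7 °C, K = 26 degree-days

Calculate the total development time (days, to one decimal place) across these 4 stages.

8.3 days

egg: 36 / (25.8 − 12.1) = 36 / 13.7 = 2.628 d.
1st instar: 35 / (25.8 − 12.4) = 35 / 13.4 = 2.612 d.
2nd instar: 17 / (25.8 − 10.1) = 17 / 15.7 = 1.083 d.
3rd instar: 26 / (25.8 − 12.7) = 26 / 13.1 = 1.985 d.
Sum = 8.307 ≈ 8.3 days.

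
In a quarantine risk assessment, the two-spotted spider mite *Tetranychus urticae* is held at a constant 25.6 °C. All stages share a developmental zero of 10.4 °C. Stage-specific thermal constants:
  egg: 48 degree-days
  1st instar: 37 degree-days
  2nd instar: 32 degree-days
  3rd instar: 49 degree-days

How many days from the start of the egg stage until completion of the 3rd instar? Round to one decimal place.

10.9 days

Daily accumulation at 25.6 °C = 25.6 − 10.4 = 15.2 DD/day.
Total K = 48 + 37 + 32 + 49 = 166 DD.
Total duration = 166 / 15.2 = 10.921 ≈ 10.9 days.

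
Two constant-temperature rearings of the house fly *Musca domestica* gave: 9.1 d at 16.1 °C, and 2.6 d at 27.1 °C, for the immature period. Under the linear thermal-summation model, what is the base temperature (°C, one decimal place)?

Equal thermal constants: D₁(T₁ − T_b) = D₂(T₂ − T_b).
9.1·(16.1 − T_b) = 2.6·(27.1 − T_b)
T_b = (9.1·16.1 − 2.6·27.1) / (9.1 − 2.6) = 76.05 / 6.5 = 11.700 °C ≈ 11.7 °C.

11.7 °C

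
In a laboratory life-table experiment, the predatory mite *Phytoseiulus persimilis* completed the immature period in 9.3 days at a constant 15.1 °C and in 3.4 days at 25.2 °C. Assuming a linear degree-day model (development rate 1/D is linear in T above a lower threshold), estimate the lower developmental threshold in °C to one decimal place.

Equal thermal constants: D₁(T₁ − T_b) = D₂(T₂ − T_b).
9.3·(15.1 − T_b) = 3.4·(25.2 − T_b)
T_b = (9.3·15.1 − 3.4·25.2) / (9.3 − 3.4) = 54.75 / 5.9 = 9.280 °C ≈ 9.3 °C.

9.3 °C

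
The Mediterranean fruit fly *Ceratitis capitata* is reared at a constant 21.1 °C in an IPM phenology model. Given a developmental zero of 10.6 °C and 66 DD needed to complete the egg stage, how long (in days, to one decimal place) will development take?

Daily accumulation = 21.1 − 10.6 = 10.5 DD/day.
Duration = 66 / 10.5 = 6.286 ≈ 6.3 days.

6.3 days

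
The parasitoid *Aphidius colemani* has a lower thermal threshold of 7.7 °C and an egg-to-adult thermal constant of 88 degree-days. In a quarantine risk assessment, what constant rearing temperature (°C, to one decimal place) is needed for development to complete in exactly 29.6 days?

Required daily accumulation = 88 / 29.6 = 2.973 DD/day.
T = T_base + 2.973 = 7.7 + 2.973 = 10.673 ≈ 10.7 °C.

10.7 °C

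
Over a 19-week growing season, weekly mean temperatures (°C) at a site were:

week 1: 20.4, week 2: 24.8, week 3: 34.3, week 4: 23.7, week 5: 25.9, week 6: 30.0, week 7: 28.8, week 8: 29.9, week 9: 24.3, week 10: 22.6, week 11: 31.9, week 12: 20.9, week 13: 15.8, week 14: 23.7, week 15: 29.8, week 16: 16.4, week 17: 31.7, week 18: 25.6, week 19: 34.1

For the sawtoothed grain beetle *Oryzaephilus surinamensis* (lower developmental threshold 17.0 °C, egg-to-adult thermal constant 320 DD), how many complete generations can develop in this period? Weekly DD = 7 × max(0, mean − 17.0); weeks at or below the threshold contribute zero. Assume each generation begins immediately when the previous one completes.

3 generations

Weekly DD (7 × max(0, T̄ − 17.0)): 23.8, 54.6, 121.1, 46.9, 62.3, 91.0, 82.6, 90.3, 51.1, 39.2, 104.3, 27.3, 0.0, 46.9, 89.6, 0.0, 102.9, 60.2, 119.7.
Season total = 1213.8 DD.
Complete generations = ⌊1213.8 / 320⌋ = 3.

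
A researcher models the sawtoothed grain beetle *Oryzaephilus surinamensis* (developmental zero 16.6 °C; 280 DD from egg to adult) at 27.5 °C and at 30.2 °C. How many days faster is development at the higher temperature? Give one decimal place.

5.1 days

At 27.5 °C: 280 / (27.5 − 16.6) = 280 / 10.9 = 25.688 d.
At 30.2 °C: 280 / (30.2 − 16.6) = 280 / 13.6 = 20.588 d.
Difference = |25.688 − 20.588| = 5.100 ≈ 5.1 days.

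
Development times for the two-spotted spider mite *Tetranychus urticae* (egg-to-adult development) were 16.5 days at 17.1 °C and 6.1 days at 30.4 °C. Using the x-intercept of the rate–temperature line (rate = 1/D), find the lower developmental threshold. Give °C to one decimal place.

9.3 °C

Linear rate model ⇒ the product D·(T − T_b) is constant across temperatures.
16.5·(17.1 − T_b) = 6.1·(30.4 − T_b)
T_b = (16.5·17.1 − 6.1·30.4) / (16.5 − 6.1) = 96.71 / 10.4 = 9.299 °C ≈ 9.3 °C.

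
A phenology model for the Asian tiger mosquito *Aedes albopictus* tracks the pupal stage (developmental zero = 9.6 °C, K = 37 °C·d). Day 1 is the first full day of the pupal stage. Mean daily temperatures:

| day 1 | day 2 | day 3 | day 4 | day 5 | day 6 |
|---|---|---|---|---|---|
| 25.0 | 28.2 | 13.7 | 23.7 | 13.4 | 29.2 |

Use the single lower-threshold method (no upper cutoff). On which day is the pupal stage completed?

day 3

Daily DD above 9.6 °C: 15.4, 18.6, 4.1, 14.1, 3.8, 19.6.
Cumulative: 15.4, 34.0, 38.1, 52.2, 56.0, 75.6.
The total first reaches 37 DD on day 3.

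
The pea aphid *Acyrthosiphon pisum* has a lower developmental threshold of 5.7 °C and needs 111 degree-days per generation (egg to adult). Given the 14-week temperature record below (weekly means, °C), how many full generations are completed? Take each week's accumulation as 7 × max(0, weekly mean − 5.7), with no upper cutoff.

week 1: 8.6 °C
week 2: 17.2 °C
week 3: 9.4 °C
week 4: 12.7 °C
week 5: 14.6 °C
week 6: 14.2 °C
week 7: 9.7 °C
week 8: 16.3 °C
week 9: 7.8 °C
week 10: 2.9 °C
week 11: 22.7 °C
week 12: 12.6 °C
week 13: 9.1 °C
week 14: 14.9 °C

Weekly DD (7 × max(0, T̄ − 5.7)): 20.3, 80.5, 25.9, 49.0, 62.3, 59.5, 28.0, 74.2, 14.7, 0.0, 119.0, 48.3, 23.8, 64.4.
Season total = 669.9 DD.
Complete generations = ⌊669.9 / 111⌋ = 6.

6 generations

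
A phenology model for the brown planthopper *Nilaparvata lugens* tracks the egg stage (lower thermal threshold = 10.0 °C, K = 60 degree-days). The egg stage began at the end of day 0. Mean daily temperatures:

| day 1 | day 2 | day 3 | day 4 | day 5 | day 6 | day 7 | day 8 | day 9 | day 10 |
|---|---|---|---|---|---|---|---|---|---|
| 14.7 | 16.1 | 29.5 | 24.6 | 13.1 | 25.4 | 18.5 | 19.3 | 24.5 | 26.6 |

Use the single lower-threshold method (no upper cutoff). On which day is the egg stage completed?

day 6

Daily DD above 10.0 °C: 4.7, 6.1, 19.5, 14.6, 3.1, 15.4, 8.5, 9.3, 14.5, 16.6.
Cumulative: 4.7, 10.8, 30.3, 44.9, 48.0, 63.4, 71.9, 81.2, 95.7, 112.3.
The total first reaches 60 DD on day 6.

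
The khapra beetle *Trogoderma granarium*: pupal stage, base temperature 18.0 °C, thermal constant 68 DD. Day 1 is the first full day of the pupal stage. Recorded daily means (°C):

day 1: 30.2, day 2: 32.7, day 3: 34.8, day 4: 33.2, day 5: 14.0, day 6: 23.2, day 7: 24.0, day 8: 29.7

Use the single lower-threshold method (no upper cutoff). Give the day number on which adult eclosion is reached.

Daily DD above 18.0 °C: 12.2, 14.7, 16.8, 15.2, 0.0, 5.2, 6.0, 11.7.
Cumulative: 12.2, 26.9, 43.7, 58.9, 58.9, 64.1, 70.1, 81.8.
The total first reaches 68 DD on day 7.

day 7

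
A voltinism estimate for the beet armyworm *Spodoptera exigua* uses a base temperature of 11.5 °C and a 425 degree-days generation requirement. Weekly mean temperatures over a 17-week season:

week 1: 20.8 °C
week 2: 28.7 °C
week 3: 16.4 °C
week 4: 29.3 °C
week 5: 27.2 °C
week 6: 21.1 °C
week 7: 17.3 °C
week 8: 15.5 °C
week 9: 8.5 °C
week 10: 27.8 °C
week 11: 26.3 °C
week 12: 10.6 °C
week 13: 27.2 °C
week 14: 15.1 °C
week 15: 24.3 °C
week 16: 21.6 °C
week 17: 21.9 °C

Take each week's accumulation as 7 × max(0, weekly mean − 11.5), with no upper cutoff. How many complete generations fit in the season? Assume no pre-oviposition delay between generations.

Weekly DD (7 × max(0, T̄ − 11.5)): 65.1, 120.4, 34.3, 124.6, 109.9, 67.2, 40.6, 28.0, 0.0, 114.1, 103.6, 0.0, 109.9, 25.2, 89.6, 70.7, 72.8.
Season total = 1176.0 DD.
Complete generations = ⌊1176.0 / 425⌋ = 2.

2 generations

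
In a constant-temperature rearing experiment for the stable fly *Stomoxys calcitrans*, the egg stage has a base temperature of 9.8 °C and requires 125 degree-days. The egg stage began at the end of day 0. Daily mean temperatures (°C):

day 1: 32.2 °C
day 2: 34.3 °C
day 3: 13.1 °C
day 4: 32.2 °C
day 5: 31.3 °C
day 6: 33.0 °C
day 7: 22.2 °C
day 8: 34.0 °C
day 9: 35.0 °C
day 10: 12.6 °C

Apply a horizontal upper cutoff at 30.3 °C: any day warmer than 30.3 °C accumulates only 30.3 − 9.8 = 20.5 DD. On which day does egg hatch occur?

day 8

Daily DD above 9.8 °C (capped at 20.5): 20.5, 20.5, 3.3, 20.5, 20.5, 20.5, 12.4, 20.5, 20.5, 2.8.
Cumulative: 20.5, 41.0, 44.3, 64.8, 85.3, 105.8, 118.2, 138.7, 159.2, 162.0.
The total first reaches 125 DD on day 8.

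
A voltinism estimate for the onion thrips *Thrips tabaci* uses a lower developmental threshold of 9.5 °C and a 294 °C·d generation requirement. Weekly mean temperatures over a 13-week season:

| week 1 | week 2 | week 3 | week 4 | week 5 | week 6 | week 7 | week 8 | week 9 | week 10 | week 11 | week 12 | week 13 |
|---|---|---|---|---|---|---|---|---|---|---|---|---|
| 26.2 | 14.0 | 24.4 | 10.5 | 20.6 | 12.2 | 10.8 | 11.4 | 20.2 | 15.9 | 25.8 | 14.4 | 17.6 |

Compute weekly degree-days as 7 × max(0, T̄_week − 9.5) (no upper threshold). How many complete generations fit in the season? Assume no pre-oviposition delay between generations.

Weekly DD (7 × max(0, T̄ − 9.5)): 116.9, 31.5, 104.3, 7.0, 77.7, 18.9, 9.1, 13.3, 74.9, 44.8, 114.1, 34.3, 56.7.
Season total = 703.5 DD.
Complete generations = ⌊703.5 / 294⌋ = 2.

2 generations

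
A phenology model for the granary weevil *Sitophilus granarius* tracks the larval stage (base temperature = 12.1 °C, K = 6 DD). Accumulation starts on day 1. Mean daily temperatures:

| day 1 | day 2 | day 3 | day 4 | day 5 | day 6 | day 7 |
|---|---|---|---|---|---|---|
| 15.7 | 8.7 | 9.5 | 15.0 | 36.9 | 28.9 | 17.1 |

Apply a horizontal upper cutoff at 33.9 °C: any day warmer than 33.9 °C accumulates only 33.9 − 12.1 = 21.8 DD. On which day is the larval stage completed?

day 4

Daily DD above 12.1 °C (capped at 21.8): 3.6, 0.0, 0.0, 2.9, 21.8, 16.8, 5.0.
Cumulative: 3.6, 3.6, 3.6, 6.5, 28.3, 45.1, 50.1.
The total first reaches 6 DD on day 4.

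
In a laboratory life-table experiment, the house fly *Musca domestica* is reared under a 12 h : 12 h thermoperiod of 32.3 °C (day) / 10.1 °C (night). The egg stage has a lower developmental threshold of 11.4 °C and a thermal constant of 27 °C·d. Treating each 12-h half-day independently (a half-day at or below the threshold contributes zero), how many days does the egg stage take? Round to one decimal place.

Day half: max(0, 32.3 − 11.4) × 0.5 = 20.9 × 0.5 = 10.45 DD.
Night half: max(0, 10.1 − 11.4) × 0.5 = 0.0 × 0.5 = 0.00 DD.
Per 24 h: 10.45 DD/day.
Duration = 27 / 10.45 = 2.584 ≈ 2.6 days.

2.6 days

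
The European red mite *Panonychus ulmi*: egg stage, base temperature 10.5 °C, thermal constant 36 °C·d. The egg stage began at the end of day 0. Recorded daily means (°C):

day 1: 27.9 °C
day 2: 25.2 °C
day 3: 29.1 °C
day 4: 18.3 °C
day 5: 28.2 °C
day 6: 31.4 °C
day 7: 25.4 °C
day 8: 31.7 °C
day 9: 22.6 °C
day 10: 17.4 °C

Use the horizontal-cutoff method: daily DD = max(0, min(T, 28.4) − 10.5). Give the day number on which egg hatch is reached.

Daily DD above 10.5 °C (capped at 17.9): 17.4, 14.7, 17.9, 7.8, 17.7, 17.9, 14.9, 17.9, 12.1, 6.9.
Cumulative: 17.4, 32.1, 50.0, 57.8, 75.5, 93.4, 108.3, 126.2, 138.3, 145.2.
The total first reaches 36 DD on day 3.

day 3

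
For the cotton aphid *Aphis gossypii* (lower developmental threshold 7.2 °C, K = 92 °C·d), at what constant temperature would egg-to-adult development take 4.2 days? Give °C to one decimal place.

Required daily accumulation = 92 / 4.2 = 21.905 DD/day.
T = T_base + 21.905 = 7.2 + 21.905 = 29.105 ≈ 29.1 °C.

29.1 °C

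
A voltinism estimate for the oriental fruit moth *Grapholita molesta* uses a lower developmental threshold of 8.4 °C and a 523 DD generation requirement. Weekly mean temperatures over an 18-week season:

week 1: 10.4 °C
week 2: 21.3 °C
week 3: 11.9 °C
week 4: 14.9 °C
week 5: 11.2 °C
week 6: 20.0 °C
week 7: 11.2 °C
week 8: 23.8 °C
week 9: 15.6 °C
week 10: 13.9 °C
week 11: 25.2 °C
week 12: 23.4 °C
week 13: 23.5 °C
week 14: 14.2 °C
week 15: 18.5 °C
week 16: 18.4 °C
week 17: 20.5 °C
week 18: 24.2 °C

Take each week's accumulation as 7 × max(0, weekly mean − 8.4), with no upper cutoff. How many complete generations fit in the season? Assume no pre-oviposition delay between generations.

Weekly DD (7 × max(0, T̄ − 8.4)): 14.0, 90.3, 24.5, 45.5, 19.6, 81.2, 19.6, 107.8, 50.4, 38.5, 117.6, 105.0, 105.7, 40.6, 70.7, 70.0, 84.7, 110.6.
Season total = 1196.3 DD.
Complete generations = ⌊1196.3 / 523⌋ = 2.

2 generations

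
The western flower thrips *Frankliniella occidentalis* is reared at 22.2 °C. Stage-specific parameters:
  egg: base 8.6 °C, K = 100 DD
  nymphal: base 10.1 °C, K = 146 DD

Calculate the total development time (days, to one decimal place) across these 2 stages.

19.4 days

egg: 100 / (22.2 − 8.6) = 100 / 13.6 = 7.353 d.
nymphal: 146 / (22.2 − 10.1) = 146 / 12.1 = 12.066 d.
Sum = 19.419 ≈ 19.4 days.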